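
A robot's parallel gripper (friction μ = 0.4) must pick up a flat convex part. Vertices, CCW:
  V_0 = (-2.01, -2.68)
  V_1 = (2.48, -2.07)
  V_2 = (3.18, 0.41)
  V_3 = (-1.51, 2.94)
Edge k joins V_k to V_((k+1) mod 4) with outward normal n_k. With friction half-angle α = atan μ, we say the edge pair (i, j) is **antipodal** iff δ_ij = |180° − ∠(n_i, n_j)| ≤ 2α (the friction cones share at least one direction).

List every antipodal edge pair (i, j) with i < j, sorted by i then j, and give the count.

count = 2; pairs: (0,2), (1,3)

α = atan 0.4 = 21.80°;  2α = 43.60°
n_0 = (+0.1346, -0.9909)
n_1 = (+0.9624, -0.2716)
n_2 = (+0.4748, +0.8801)
n_3 = (-0.9961, +0.0886)
  (0,1): δ = 113.50°  ·
  (0,2): δ = 36.08°  ✓
  (0,3): δ = 77.18°  ·
  (1,2): δ = 102.58°  ·
  (1,3): δ = 10.68°  ✓
  (2,3): δ = 66.74°  ·
antipodal pairs: 2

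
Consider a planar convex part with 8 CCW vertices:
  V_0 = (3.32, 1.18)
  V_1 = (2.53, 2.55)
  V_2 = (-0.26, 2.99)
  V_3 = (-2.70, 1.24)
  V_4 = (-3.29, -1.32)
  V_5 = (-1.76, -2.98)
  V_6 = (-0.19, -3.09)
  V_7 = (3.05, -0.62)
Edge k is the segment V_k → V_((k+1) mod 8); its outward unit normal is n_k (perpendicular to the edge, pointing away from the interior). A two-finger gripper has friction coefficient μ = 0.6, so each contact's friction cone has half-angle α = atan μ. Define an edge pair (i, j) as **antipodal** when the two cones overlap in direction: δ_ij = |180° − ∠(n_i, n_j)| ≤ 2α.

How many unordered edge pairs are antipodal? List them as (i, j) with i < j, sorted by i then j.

count = 12; pairs: (0,3), (0,4), (0,5), (1,4), (1,5), (1,6), (2,5), (2,6), (2,7), (3,6), (3,7), (4,7)

α = atan 0.6 = 30.96°;  2α = 61.93°
n_0 = (+0.8663, +0.4995)
n_1 = (+0.1558, +0.9878)
n_2 = (-0.5828, +0.8126)
n_3 = (-0.9745, +0.2246)
n_4 = (-0.7353, -0.6777)
n_5 = (-0.0699, -0.9976)
n_6 = (+0.6063, -0.7953)
n_7 = (+0.9889, -0.1483)
  (0,1): δ = 128.93°  ·
  (0,2): δ = 84.32°  ·
  (0,3): δ = 42.95°  ✓
  (0,4): δ = 12.70°  ✓
  (0,5): δ = 56.02°  ✓
  (0,6): δ = 97.35°  ·
  (0,7): δ = 141.50°  ·
  (1,2): δ = 135.39°  ·
  (1,3): δ = 94.02°  ·
  (1,4): δ = 38.37°  ✓
  (1,5): δ = 4.95°  ✓
  (1,6): δ = 46.28°  ✓
  (1,7): δ = 90.43°  ·
  (2,3): δ = 138.63°  ·
  (2,4): δ = 82.98°  ·
  (2,5): δ = 39.66°  ✓
  (2,6): δ = 1.67°  ✓
  (2,7): δ = 45.82°  ✓
  (3,4): δ = 124.36°  ·
  (3,5): δ = 81.03°  ·
  (3,6): δ = 39.70°  ✓
  (3,7): δ = 4.45°  ✓
  (4,5): δ = 136.67°  ·
  (4,6): δ = 95.35°  ·
  (4,7): δ = 51.20°  ✓
  (5,6): δ = 138.67°  ·
  (5,7): δ = 94.52°  ·
  (6,7): δ = 135.85°  ·
antipodal pairs: 12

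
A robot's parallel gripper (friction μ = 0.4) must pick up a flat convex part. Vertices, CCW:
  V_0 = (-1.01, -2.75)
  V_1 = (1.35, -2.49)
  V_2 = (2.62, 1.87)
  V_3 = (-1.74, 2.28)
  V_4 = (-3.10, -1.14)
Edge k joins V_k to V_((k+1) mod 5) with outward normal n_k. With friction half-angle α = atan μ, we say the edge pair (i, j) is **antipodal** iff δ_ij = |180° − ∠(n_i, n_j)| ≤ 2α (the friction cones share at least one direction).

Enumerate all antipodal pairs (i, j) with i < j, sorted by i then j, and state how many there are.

count = 3; pairs: (0,2), (1,3), (2,4)

α = atan 0.4 = 21.80°;  2α = 43.60°
n_0 = (+0.1095, -0.9940)
n_1 = (+0.9601, -0.2797)
n_2 = (+0.0936, +0.9956)
n_3 = (-0.9292, +0.3695)
n_4 = (-0.6103, -0.7922)
  (0,1): δ = 112.53°  ·
  (0,2): δ = 11.66°  ✓
  (0,3): δ = 62.03°  ·
  (0,4): δ = 136.10°  ·
  (1,2): δ = 79.13°  ·
  (1,3): δ = 5.45°  ✓
  (1,4): δ = 68.63°  ·
  (2,3): δ = 106.31°  ·
  (2,4): δ = 32.24°  ✓
  (3,4): δ = 105.92°  ·
antipodal pairs: 3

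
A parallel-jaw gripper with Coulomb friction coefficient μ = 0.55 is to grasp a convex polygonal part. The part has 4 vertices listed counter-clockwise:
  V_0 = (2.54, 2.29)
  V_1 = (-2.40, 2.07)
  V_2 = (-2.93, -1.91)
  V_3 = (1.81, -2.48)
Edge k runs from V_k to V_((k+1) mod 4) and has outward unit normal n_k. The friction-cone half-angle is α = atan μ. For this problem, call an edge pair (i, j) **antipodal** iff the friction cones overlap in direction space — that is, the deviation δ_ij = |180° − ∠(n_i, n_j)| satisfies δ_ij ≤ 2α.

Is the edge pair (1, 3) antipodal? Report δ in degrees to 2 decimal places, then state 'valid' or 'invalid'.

α = atan 0.55 = 28.81°;  2α = 57.62°
edge 1: e_1 = (-0.53, -3.98);  n_1 = (-0.9912, +0.1320)
edge 3: e_3 = (+0.73, +4.77);  n_3 = (+0.9885, -0.1513)
∠(n_1, n_3) = 178.88°
δ = |180° − 178.88°| = 1.12°
1.12° ≤ 2α = 57.62°  →  valid

δ = 1.12°, valid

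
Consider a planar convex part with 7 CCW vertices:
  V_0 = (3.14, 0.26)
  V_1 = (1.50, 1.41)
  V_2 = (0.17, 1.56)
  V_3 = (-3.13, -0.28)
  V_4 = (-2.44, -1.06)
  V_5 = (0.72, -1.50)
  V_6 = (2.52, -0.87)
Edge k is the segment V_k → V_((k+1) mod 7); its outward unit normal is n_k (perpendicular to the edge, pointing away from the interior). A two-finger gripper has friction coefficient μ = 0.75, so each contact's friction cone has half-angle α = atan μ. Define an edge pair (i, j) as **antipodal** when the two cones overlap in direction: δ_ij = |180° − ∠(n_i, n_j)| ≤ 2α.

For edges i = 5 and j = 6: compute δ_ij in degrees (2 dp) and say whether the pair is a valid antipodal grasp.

α = atan 0.75 = 36.87°;  2α = 73.74°
edge 5: e_5 = (+1.80, +0.63);  n_5 = (+0.3304, -0.9439)
edge 6: e_6 = (+0.62, +1.13);  n_6 = (+0.8767, -0.4810)
∠(n_5, n_6) = 41.96°
δ = |180° − 41.96°| = 138.04°
138.04° > 2α = 73.74°  →  invalid

δ = 138.04°, invalid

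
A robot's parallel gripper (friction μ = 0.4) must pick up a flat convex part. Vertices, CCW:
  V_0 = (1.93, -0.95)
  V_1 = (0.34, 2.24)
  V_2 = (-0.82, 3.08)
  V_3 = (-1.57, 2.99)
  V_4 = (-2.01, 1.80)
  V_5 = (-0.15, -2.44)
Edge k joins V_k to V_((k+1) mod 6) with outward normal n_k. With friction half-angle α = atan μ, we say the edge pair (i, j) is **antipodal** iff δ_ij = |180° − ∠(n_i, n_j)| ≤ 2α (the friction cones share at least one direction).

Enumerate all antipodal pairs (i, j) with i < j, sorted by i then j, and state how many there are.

count = 4; pairs: (0,4), (1,4), (2,5), (3,5)

α = atan 0.4 = 21.80°;  2α = 43.60°
n_0 = (+0.8950, +0.4461)
n_1 = (+0.5865, +0.8099)
n_2 = (-0.1191, +0.9929)
n_3 = (-0.9379, +0.3468)
n_4 = (-0.9158, -0.4017)
n_5 = (+0.5823, -0.8129)
  (0,1): δ = 152.40°  ·
  (0,2): δ = 109.65°  ·
  (0,3): δ = 46.78°  ·
  (0,4): δ = 2.81°  ✓
  (0,5): δ = 99.12°  ·
  (1,2): δ = 137.25°  ·
  (1,3): δ = 74.38°  ·
  (1,4): δ = 30.40°  ✓
  (1,5): δ = 71.53°  ·
  (2,3): δ = 117.13°  ·
  (2,4): δ = 73.16°  ·
  (2,5): δ = 28.77°  ✓
  (3,4): δ = 136.02°  ·
  (3,5): δ = 34.09°  ✓
  (4,5): δ = 78.07°  ·
antipodal pairs: 4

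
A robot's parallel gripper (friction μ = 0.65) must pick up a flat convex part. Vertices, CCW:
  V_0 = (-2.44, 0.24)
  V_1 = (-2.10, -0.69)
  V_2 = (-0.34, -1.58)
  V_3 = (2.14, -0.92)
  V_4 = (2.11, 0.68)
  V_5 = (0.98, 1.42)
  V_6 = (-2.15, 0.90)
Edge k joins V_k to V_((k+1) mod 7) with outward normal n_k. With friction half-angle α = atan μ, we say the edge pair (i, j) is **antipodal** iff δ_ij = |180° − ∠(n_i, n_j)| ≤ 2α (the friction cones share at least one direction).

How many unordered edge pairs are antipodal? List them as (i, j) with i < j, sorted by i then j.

count = 9; pairs: (0,3), (0,4), (1,3), (1,4), (1,5), (2,4), (2,5), (2,6), (3,6)

α = atan 0.65 = 33.02°;  2α = 66.05°
n_0 = (-0.9392, -0.3434)
n_1 = (-0.4513, -0.8924)
n_2 = (+0.2572, -0.9664)
n_3 = (+0.9998, +0.0187)
n_4 = (+0.5478, +0.8366)
n_5 = (-0.1639, +0.9865)
n_6 = (-0.9155, +0.4023)
  (0,1): δ = 136.91°  ·
  (0,2): δ = 95.18°  ·
  (0,3): δ = 19.01°  ✓
  (0,4): δ = 36.70°  ✓
  (0,5): δ = 79.35°  ·
  (0,6): δ = 136.20°  ·
  (1,2): δ = 138.27°  ·
  (1,3): δ = 62.10°  ✓
  (1,4): δ = 6.39°  ✓
  (1,5): δ = 36.26°  ✓
  (1,6): δ = 93.10°  ·
  (2,3): δ = 103.83°  ·
  (2,4): δ = 48.12°  ✓
  (2,5): δ = 5.47°  ✓
  (2,6): δ = 51.38°  ✓
  (3,4): δ = 124.29°  ·
  (3,5): δ = 81.64°  ·
  (3,6): δ = 24.79°  ✓
  (4,5): δ = 137.35°  ·
  (4,6): δ = 80.50°  ·
  (5,6): δ = 123.15°  ·
antipodal pairs: 9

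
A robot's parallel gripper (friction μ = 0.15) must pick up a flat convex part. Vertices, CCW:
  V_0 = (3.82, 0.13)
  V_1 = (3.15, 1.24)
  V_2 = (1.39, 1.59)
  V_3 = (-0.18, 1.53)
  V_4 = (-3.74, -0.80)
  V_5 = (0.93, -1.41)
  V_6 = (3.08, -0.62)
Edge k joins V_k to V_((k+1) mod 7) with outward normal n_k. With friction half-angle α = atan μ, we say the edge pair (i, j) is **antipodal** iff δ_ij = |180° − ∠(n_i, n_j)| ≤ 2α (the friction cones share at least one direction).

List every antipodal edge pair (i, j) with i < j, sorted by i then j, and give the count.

count = 4; pairs: (1,4), (2,4), (3,5), (3,6)

α = atan 0.15 = 8.53°;  2α = 17.06°
n_0 = (+0.8561, +0.5168)
n_1 = (+0.1950, +0.9808)
n_2 = (-0.0382, +0.9993)
n_3 = (-0.5476, +0.8367)
n_4 = (-0.1295, -0.9916)
n_5 = (+0.3449, -0.9386)
n_6 = (+0.7118, -0.7023)
  (0,1): δ = 132.36°  ·
  (0,2): δ = 118.93°  ·
  (0,3): δ = 87.91°  ·
  (0,4): δ = 51.44°  ·
  (0,5): δ = 79.06°  ·
  (0,6): δ = 104.27°  ·
  (1,2): δ = 166.56°  ·
  (1,3): δ = 135.55°  ·
  (1,4): δ = 3.81°  ✓
  (1,5): δ = 31.42°  ·
  (1,6): δ = 56.63°  ·
  (2,3): δ = 148.98°  ·
  (2,4): δ = 9.63°  ✓
  (2,5): δ = 17.99°  ·
  (2,6): δ = 43.20°  ·
  (3,4): δ = 40.65°  ·
  (3,5): δ = 13.03°  ✓
  (3,6): δ = 12.18°  ✓
  (4,5): δ = 152.38°  ·
  (4,6): δ = 127.17°  ·
  (5,6): δ = 154.79°  ·
antipodal pairs: 4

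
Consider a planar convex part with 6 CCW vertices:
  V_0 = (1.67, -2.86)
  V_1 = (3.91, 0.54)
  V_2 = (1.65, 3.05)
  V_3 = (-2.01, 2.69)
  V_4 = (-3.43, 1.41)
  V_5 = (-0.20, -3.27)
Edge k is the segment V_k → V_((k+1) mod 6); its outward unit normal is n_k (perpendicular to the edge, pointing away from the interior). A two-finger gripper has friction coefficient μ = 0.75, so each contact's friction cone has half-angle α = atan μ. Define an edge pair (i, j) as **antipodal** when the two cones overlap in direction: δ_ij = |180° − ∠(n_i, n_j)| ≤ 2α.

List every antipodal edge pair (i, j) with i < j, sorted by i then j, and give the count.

count = 8; pairs: (0,2), (0,3), (0,4), (1,4), (1,5), (2,4), (2,5), (3,5)

α = atan 0.75 = 36.87°;  2α = 73.74°
n_0 = (+0.8351, -0.5502)
n_1 = (+0.7431, +0.6691)
n_2 = (-0.0979, +0.9952)
n_3 = (-0.6695, +0.7428)
n_4 = (-0.8230, -0.5680)
n_5 = (+0.2142, -0.9768)
  (0,1): δ = 104.62°  ·
  (0,2): δ = 51.00°  ✓
  (0,3): δ = 14.59°  ✓
  (0,4): δ = 67.99°  ✓
  (0,5): δ = 135.74°  ·
  (1,2): δ = 126.38°  ·
  (1,3): δ = 89.97°  ·
  (1,4): δ = 7.39°  ✓
  (1,5): δ = 60.37°  ✓
  (2,3): δ = 143.59°  ·
  (2,4): δ = 61.01°  ✓
  (2,5): δ = 6.75°  ✓
  (3,4): δ = 97.42°  ·
  (3,5): δ = 29.67°  ✓
  (4,5): δ = 112.25°  ·
antipodal pairs: 8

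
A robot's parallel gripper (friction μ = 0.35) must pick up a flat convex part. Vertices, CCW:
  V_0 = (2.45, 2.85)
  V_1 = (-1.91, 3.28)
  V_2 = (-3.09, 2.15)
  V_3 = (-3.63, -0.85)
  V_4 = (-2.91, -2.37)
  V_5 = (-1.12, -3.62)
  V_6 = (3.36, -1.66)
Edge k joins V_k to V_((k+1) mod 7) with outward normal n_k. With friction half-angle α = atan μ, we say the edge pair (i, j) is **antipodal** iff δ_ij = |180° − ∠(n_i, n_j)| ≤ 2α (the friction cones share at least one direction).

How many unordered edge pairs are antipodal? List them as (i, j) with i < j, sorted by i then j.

α = atan 0.35 = 19.29°;  2α = 38.58°
n_0 = (+0.0981, +0.9952)
n_1 = (-0.6916, +0.7222)
n_2 = (-0.9842, +0.1772)
n_3 = (-0.9037, -0.4281)
n_4 = (-0.5725, -0.8199)
n_5 = (+0.4008, -0.9162)
n_6 = (+0.9802, +0.1978)
  (0,1): δ = 130.61°  ·
  (0,2): δ = 94.57°  ·
  (0,3): δ = 59.02°  ·
  (0,4): δ = 29.30°  ✓
  (0,5): δ = 29.26°  ✓
  (0,6): δ = 107.04°  ·
  (1,2): δ = 143.96°  ·
  (1,3): δ = 108.41°  ·
  (1,4): δ = 78.69°  ·
  (1,5): δ = 20.13°  ✓
  (1,6): δ = 57.65°  ·
  (2,3): δ = 144.45°  ·
  (2,4): δ = 114.72°  ·
  (2,5): δ = 56.17°  ·
  (2,6): δ = 21.61°  ✓
  (3,4): δ = 150.27°  ·
  (3,5): δ = 91.72°  ·
  (3,6): δ = 13.94°  ✓
  (4,5): δ = 121.44°  ·
  (4,6): δ = 43.66°  ·
  (5,6): δ = 102.22°  ·
antipodal pairs: 5

count = 5; pairs: (0,4), (0,5), (1,5), (2,6), (3,6)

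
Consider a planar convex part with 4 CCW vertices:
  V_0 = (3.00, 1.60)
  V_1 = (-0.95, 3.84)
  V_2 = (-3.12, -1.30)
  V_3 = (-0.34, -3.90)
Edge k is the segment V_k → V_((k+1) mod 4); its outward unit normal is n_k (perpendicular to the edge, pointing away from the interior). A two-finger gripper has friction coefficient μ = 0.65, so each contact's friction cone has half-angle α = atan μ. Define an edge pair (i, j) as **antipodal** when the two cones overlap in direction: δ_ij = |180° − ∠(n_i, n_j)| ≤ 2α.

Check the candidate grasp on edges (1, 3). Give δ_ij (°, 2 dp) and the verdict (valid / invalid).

δ = 8.38°, valid

α = atan 0.65 = 33.02°;  2α = 66.05°
edge 1: e_1 = (-2.17, -5.14);  n_1 = (-0.9213, +0.3889)
edge 3: e_3 = (+3.34, +5.50);  n_3 = (+0.8547, -0.5191)
∠(n_1, n_3) = 171.62°
δ = |180° − 171.62°| = 8.38°
8.38° ≤ 2α = 66.05°  →  valid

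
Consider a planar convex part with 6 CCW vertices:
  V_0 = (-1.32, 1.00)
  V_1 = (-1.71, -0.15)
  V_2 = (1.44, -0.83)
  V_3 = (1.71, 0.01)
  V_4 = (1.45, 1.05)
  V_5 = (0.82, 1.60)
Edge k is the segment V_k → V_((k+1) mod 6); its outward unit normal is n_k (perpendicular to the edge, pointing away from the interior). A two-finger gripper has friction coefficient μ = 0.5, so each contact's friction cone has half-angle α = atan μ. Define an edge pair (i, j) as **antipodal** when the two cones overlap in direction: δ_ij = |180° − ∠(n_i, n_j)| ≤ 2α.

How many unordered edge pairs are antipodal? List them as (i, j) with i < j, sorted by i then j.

count = 4; pairs: (0,2), (0,3), (1,4), (1,5)

α = atan 0.5 = 26.57°;  2α = 53.13°
n_0 = (-0.9470, +0.3212)
n_1 = (-0.2110, -0.9775)
n_2 = (+0.9520, -0.3060)
n_3 = (+0.9701, +0.2425)
n_4 = (+0.6577, +0.7533)
n_5 = (-0.2700, +0.9629)
  (0,1): δ = 83.45°  ·
  (0,2): δ = 0.91°  ✓
  (0,3): δ = 32.77°  ✓
  (0,4): δ = 67.61°  ·
  (0,5): δ = 124.40°  ·
  (1,2): δ = 95.64°  ·
  (1,3): δ = 63.78°  ·
  (1,4): δ = 28.94°  ✓
  (1,5): δ = 27.84°  ✓
  (2,3): δ = 148.14°  ·
  (2,4): δ = 113.30°  ·
  (2,5): δ = 56.52°  ·
  (3,4): δ = 145.16°  ·
  (3,5): δ = 88.37°  ·
  (4,5): δ = 123.22°  ·
antipodal pairs: 4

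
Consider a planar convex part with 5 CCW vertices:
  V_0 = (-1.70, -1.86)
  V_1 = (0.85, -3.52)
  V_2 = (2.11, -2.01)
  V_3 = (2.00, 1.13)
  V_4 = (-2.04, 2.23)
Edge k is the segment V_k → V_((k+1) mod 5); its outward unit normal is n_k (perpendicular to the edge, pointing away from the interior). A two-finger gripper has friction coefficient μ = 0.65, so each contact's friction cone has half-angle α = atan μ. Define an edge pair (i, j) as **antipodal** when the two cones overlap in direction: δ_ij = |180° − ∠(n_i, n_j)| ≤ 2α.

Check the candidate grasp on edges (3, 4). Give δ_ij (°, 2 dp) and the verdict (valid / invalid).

δ = 70.02°, invalid

α = atan 0.65 = 33.02°;  2α = 66.05°
edge 3: e_3 = (-4.04, +1.10);  n_3 = (+0.2627, +0.9649)
edge 4: e_4 = (+0.34, -4.09);  n_4 = (-0.9966, -0.0828)
∠(n_3, n_4) = 109.98°
δ = |180° − 109.98°| = 70.02°
70.02° > 2α = 66.05°  →  invalid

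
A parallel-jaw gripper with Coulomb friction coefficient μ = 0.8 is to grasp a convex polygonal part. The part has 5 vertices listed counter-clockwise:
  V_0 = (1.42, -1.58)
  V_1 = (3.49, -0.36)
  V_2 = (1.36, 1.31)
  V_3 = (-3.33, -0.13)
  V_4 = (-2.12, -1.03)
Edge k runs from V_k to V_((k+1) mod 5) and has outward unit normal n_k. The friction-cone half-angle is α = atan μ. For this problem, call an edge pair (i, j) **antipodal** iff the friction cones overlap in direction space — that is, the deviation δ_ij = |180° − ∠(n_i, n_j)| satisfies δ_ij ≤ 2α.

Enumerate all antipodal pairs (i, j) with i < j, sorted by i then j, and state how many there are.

α = atan 0.8 = 38.66°;  2α = 77.32°
n_0 = (+0.5077, -0.8615)
n_1 = (+0.6170, +0.7870)
n_2 = (-0.2935, +0.9560)
n_3 = (-0.5968, -0.8024)
n_4 = (-0.1535, -0.9881)
  (0,1): δ = 68.61°  ✓
  (0,2): δ = 13.45°  ✓
  (0,3): δ = 112.84°  ·
  (0,4): δ = 140.65°  ·
  (1,2): δ = 124.83°  ·
  (1,3): δ = 1.46°  ✓
  (1,4): δ = 29.27°  ✓
  (2,3): δ = 53.71°  ✓
  (2,4): δ = 25.90°  ✓
  (3,4): δ = 152.19°  ·
antipodal pairs: 6

count = 6; pairs: (0,1), (0,2), (1,3), (1,4), (2,3), (2,4)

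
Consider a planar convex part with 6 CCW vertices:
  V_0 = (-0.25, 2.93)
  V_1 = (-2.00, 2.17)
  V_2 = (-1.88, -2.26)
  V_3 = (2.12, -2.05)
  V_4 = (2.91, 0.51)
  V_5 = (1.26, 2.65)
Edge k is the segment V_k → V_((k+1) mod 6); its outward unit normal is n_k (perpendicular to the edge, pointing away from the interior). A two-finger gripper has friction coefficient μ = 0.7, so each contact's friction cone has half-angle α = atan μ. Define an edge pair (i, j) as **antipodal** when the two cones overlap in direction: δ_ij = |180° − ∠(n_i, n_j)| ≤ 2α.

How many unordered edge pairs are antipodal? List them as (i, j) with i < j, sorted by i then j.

count = 6; pairs: (0,2), (0,3), (1,3), (1,4), (2,4), (2,5)

α = atan 0.7 = 34.99°;  2α = 69.98°
n_0 = (-0.3983, +0.9172)
n_1 = (-0.9996, -0.0271)
n_2 = (+0.0524, -0.9986)
n_3 = (+0.9555, -0.2949)
n_4 = (+0.7919, +0.6106)
n_5 = (+0.1823, +0.9832)
  (0,1): δ = 111.92°  ·
  (0,2): δ = 20.47°  ✓
  (0,3): δ = 49.38°  ✓
  (0,4): δ = 104.16°  ·
  (0,5): δ = 146.02°  ·
  (1,2): δ = 88.55°  ·
  (1,3): δ = 18.70°  ✓
  (1,4): δ = 36.08°  ✓
  (1,5): δ = 77.94°  ·
  (2,3): δ = 110.16°  ·
  (2,4): δ = 55.37°  ✓
  (2,5): δ = 13.51°  ✓
  (3,4): δ = 125.22°  ·
  (3,5): δ = 83.36°  ·
  (4,5): δ = 138.14°  ·
antipodal pairs: 6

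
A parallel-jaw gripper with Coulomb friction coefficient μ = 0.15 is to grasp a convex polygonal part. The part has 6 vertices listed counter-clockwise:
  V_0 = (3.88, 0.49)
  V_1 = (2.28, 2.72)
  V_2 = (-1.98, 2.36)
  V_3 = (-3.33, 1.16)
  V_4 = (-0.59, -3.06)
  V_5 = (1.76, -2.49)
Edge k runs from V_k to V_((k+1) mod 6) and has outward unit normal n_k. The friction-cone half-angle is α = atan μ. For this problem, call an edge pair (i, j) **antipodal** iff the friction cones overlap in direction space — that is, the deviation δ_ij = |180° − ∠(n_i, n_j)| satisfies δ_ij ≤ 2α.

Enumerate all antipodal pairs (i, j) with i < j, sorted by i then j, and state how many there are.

count = 3; pairs: (0,3), (1,4), (2,5)

α = atan 0.15 = 8.53°;  2α = 17.06°
n_0 = (+0.8125, +0.5830)
n_1 = (-0.0842, +0.9964)
n_2 = (-0.6644, +0.7474)
n_3 = (-0.8387, -0.5446)
n_4 = (+0.2357, -0.9718)
n_5 = (+0.8148, -0.5797)
  (0,1): δ = 120.83°  ·
  (0,2): δ = 84.03°  ·
  (0,3): δ = 2.66°  ✓
  (0,4): δ = 67.97°  ·
  (0,5): δ = 108.91°  ·
  (1,2): δ = 143.20°  ·
  (1,3): δ = 61.84°  ·
  (1,4): δ = 8.80°  ✓
  (1,5): δ = 49.74°  ·
  (2,3): δ = 98.64°  ·
  (2,4): δ = 28.00°  ·
  (2,5): δ = 12.94°  ✓
  (3,4): δ = 109.36°  ·
  (3,5): δ = 68.42°  ·
  (4,5): δ = 139.06°  ·
antipodal pairs: 3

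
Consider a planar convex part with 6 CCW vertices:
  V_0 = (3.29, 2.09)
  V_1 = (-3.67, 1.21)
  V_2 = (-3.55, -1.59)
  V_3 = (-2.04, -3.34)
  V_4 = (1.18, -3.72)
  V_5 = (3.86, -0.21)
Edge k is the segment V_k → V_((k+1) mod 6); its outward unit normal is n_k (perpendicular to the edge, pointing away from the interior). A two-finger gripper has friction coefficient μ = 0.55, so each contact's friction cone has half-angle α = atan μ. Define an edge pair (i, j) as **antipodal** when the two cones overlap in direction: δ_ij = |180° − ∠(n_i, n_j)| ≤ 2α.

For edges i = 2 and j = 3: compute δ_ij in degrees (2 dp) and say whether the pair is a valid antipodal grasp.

δ = 137.52°, invalid

α = atan 0.55 = 28.81°;  2α = 57.62°
edge 2: e_2 = (+1.51, -1.75);  n_2 = (-0.7571, -0.6533)
edge 3: e_3 = (+3.22, -0.38);  n_3 = (-0.1172, -0.9931)
∠(n_2, n_3) = 42.48°
δ = |180° − 42.48°| = 137.52°
137.52° > 2α = 57.62°  →  invalid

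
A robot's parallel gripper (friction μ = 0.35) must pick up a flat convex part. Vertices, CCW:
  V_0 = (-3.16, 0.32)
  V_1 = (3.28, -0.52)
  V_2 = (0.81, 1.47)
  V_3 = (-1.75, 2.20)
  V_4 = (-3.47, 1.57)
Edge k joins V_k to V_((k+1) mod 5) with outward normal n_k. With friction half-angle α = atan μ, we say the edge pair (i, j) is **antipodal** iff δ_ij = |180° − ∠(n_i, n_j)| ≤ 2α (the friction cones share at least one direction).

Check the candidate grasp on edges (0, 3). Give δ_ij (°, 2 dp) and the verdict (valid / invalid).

δ = 27.55°, valid

α = atan 0.35 = 19.29°;  2α = 38.58°
edge 0: e_0 = (+6.44, -0.84);  n_0 = (-0.1293, -0.9916)
edge 3: e_3 = (-1.72, -0.63);  n_3 = (-0.3439, +0.9390)
∠(n_0, n_3) = 152.45°
δ = |180° − 152.45°| = 27.55°
27.55° ≤ 2α = 38.58°  →  valid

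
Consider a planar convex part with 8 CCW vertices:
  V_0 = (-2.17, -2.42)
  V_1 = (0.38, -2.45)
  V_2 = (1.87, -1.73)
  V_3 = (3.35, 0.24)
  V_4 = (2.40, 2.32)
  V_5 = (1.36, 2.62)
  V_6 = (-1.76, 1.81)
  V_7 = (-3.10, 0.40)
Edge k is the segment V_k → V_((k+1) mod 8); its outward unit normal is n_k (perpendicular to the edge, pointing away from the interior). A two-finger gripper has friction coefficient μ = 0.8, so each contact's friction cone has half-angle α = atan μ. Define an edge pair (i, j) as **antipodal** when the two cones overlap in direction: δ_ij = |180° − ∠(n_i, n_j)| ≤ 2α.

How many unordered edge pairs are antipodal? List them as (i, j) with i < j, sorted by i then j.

count = 14; pairs: (0,3), (0,4), (0,5), (0,6), (1,4), (1,5), (1,6), (2,4), (2,5), (2,6), (2,7), (3,6), (3,7), (4,7)

α = atan 0.8 = 38.66°;  2α = 77.32°
n_0 = (-0.0118, -0.9999)
n_1 = (+0.4351, -0.9004)
n_2 = (+0.7995, -0.6006)
n_3 = (+0.9096, +0.4154)
n_4 = (+0.2772, +0.9608)
n_5 = (-0.2513, +0.9679)
n_6 = (-0.7249, +0.6889)
n_7 = (-0.9497, -0.3132)
  (0,1): δ = 153.54°  ·
  (0,2): δ = 126.24°  ·
  (0,3): δ = 64.78°  ✓
  (0,4): δ = 15.42°  ✓
  (0,5): δ = 15.23°  ✓
  (0,6): δ = 47.13°  ✓
  (0,7): δ = 108.93°  ·
  (1,2): δ = 152.71°  ·
  (1,3): δ = 91.24°  ·
  (1,4): δ = 41.88°  ✓
  (1,5): δ = 11.24°  ✓
  (1,6): δ = 20.67°  ✓
  (1,7): δ = 82.46°  ·
  (2,3): δ = 118.54°  ·
  (2,4): δ = 69.17°  ✓
  (2,5): δ = 38.53°  ✓
  (2,6): δ = 6.63°  ✓
  (2,7): δ = 55.17°  ✓
  (3,4): δ = 130.64°  ·
  (3,5): δ = 99.99°  ·
  (3,6): δ = 68.09°  ✓
  (3,7): δ = 6.30°  ✓
  (4,5): δ = 149.36°  ·
  (4,6): δ = 117.45°  ·
  (4,7): δ = 55.66°  ✓
  (5,6): δ = 148.10°  ·
  (5,7): δ = 86.30°  ·
  (6,7): δ = 118.21°  ·
antipodal pairs: 14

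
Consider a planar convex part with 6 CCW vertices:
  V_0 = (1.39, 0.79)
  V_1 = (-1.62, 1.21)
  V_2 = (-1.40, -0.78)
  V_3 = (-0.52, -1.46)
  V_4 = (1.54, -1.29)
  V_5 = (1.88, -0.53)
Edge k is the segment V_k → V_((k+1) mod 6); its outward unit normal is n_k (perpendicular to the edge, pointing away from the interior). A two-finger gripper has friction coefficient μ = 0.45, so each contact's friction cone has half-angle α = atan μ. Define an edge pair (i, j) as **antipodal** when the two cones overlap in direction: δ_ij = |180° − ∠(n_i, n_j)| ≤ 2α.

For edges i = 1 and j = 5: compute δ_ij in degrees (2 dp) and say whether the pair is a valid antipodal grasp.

δ = 14.06°, valid

α = atan 0.45 = 24.23°;  2α = 48.46°
edge 1: e_1 = (+0.22, -1.99);  n_1 = (-0.9939, -0.1099)
edge 5: e_5 = (-0.49, +1.32);  n_5 = (+0.9375, +0.3480)
∠(n_1, n_5) = 165.94°
δ = |180° − 165.94°| = 14.06°
14.06° ≤ 2α = 48.46°  →  valid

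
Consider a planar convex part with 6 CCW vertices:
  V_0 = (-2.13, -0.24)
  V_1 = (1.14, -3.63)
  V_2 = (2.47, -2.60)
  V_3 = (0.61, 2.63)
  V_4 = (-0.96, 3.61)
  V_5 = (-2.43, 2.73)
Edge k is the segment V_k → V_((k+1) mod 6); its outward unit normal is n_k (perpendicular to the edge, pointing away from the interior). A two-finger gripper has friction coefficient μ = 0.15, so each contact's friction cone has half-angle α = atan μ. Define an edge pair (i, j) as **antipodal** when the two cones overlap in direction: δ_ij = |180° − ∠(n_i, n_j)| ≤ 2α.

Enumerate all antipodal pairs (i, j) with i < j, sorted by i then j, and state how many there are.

α = atan 0.15 = 8.53°;  2α = 17.06°
n_0 = (-0.7197, -0.6943)
n_1 = (+0.6123, -0.7906)
n_2 = (+0.9422, +0.3351)
n_3 = (+0.5295, +0.8483)
n_4 = (-0.5136, +0.8580)
n_5 = (-0.9949, -0.1005)
  (0,1): δ = 96.21°  ·
  (0,2): δ = 24.39°  ·
  (0,3): δ = 14.06°  ✓
  (0,4): δ = 76.94°  ·
  (0,5): δ = 141.80°  ·
  (1,2): δ = 108.18°  ·
  (1,3): δ = 69.73°  ·
  (1,4): δ = 6.85°  ✓
  (1,5): δ = 58.01°  ·
  (2,3): δ = 141.55°  ·
  (2,4): δ = 78.67°  ·
  (2,5): δ = 13.81°  ✓
  (3,4): δ = 117.12°  ·
  (3,5): δ = 52.26°  ·
  (4,5): δ = 115.14°  ·
antipodal pairs: 3

count = 3; pairs: (0,3), (1,4), (2,5)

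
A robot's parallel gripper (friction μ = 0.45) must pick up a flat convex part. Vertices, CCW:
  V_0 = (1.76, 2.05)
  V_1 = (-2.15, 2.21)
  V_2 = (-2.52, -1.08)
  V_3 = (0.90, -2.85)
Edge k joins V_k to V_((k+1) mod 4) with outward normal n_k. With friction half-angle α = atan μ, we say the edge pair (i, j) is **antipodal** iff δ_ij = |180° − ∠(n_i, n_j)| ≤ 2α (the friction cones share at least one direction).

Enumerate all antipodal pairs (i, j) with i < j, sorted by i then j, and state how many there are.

count = 2; pairs: (0,2), (1,3)

α = atan 0.45 = 24.23°;  2α = 48.46°
n_0 = (+0.0409, +0.9992)
n_1 = (-0.9937, +0.1118)
n_2 = (-0.4596, -0.8881)
n_3 = (+0.9849, -0.1729)
  (0,1): δ = 94.07°  ·
  (0,2): δ = 25.02°  ✓
  (0,3): δ = 82.39°  ·
  (1,2): δ = 110.95°  ·
  (1,3): δ = 3.54°  ✓
  (2,3): δ = 72.59°  ·
antipodal pairs: 2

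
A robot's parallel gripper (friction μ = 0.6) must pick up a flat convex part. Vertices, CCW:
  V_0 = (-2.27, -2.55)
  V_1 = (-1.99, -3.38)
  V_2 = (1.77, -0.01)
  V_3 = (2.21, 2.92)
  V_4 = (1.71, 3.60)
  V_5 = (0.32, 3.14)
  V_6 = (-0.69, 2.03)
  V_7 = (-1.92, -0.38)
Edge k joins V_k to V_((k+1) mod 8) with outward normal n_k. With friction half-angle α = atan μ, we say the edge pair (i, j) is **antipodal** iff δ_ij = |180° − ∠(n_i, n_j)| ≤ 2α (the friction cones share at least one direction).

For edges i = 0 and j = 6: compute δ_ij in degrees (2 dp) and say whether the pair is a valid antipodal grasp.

δ = 134.32°, invalid

α = atan 0.6 = 30.96°;  2α = 61.93°
edge 0: e_0 = (+0.28, -0.83);  n_0 = (-0.9475, -0.3197)
edge 6: e_6 = (-1.23, -2.41);  n_6 = (-0.8907, +0.4546)
∠(n_0, n_6) = 45.68°
δ = |180° − 45.68°| = 134.32°
134.32° > 2α = 61.93°  →  invalid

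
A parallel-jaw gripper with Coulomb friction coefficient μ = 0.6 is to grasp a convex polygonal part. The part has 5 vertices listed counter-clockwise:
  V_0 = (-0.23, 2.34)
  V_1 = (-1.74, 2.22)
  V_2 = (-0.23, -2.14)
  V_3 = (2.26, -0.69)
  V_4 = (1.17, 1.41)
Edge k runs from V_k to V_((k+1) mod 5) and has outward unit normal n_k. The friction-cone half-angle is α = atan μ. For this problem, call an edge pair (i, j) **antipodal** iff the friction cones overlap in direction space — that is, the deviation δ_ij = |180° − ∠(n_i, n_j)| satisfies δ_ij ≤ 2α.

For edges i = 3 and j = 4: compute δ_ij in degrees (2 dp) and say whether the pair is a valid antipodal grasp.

α = atan 0.6 = 30.96°;  2α = 61.93°
edge 3: e_3 = (-1.09, +2.10);  n_3 = (+0.8876, +0.4607)
edge 4: e_4 = (-1.40, +0.93);  n_4 = (+0.5533, +0.8330)
∠(n_3, n_4) = 28.97°
δ = |180° − 28.97°| = 151.03°
151.03° > 2α = 61.93°  →  invalid

δ = 151.03°, invalid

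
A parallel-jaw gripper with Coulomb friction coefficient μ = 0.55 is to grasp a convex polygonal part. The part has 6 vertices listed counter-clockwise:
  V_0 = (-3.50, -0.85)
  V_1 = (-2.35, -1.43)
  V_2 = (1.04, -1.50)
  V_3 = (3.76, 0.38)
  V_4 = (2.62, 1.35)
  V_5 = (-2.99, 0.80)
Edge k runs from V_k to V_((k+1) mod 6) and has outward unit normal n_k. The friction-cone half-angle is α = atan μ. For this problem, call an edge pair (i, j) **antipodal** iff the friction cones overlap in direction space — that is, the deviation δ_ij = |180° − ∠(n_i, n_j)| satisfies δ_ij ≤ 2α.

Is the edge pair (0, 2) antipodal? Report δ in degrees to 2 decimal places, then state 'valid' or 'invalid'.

α = atan 0.55 = 28.81°;  2α = 57.62°
edge 0: e_0 = (+1.15, -0.58);  n_0 = (-0.4503, -0.8929)
edge 2: e_2 = (+2.72, +1.88);  n_2 = (+0.5686, -0.8226)
∠(n_0, n_2) = 61.42°
δ = |180° − 61.42°| = 118.58°
118.58° > 2α = 57.62°  →  invalid

δ = 118.58°, invalid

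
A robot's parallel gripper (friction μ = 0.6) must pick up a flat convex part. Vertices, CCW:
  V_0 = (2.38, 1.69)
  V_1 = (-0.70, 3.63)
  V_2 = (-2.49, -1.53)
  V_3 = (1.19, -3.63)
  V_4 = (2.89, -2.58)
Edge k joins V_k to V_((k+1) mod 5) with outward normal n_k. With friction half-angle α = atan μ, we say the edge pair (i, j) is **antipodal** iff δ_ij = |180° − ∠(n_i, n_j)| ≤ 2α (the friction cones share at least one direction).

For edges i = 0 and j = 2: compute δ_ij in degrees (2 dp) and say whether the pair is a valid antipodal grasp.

α = atan 0.6 = 30.96°;  2α = 61.93°
edge 0: e_0 = (-3.08, +1.94);  n_0 = (+0.5330, +0.8461)
edge 2: e_2 = (+3.68, -2.10);  n_2 = (-0.4956, -0.8685)
∠(n_0, n_2) = 177.51°
δ = |180° − 177.51°| = 2.49°
2.49° ≤ 2α = 61.93°  →  valid

δ = 2.49°, valid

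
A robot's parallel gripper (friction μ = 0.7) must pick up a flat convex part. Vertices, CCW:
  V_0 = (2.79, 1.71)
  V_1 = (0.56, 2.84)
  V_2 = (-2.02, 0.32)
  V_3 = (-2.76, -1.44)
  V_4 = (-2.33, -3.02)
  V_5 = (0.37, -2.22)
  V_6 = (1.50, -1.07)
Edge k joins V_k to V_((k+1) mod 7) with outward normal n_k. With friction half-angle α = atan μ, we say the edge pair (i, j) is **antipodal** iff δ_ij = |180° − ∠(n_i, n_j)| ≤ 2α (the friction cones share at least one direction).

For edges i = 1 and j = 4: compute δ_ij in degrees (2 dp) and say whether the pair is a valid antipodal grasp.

δ = 27.82°, valid

α = atan 0.7 = 34.99°;  2α = 69.98°
edge 1: e_1 = (-2.58, -2.52);  n_1 = (-0.6987, +0.7154)
edge 4: e_4 = (+2.70, +0.80);  n_4 = (+0.2841, -0.9588)
∠(n_1, n_4) = 152.18°
δ = |180° − 152.18°| = 27.82°
27.82° ≤ 2α = 69.98°  →  valid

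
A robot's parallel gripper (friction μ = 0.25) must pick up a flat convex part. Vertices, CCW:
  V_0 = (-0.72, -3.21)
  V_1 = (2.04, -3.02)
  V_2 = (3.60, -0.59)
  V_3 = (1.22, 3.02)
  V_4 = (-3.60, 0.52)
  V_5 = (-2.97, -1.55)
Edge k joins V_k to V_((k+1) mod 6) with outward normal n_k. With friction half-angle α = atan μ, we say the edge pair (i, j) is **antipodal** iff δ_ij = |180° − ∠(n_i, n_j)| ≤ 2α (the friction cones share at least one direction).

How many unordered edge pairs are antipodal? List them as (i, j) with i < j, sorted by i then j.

count = 3; pairs: (0,3), (2,4), (2,5)

α = atan 0.25 = 14.04°;  2α = 28.07°
n_0 = (+0.0687, -0.9976)
n_1 = (+0.8415, -0.5402)
n_2 = (+0.8349, +0.5504)
n_3 = (-0.4604, +0.8877)
n_4 = (-0.9567, -0.2912)
n_5 = (-0.5937, -0.8047)
  (0,1): δ = 126.64°  ·
  (0,2): δ = 60.54°  ·
  (0,3): δ = 23.48°  ✓
  (0,4): δ = 102.99°  ·
  (0,5): δ = 139.64°  ·
  (1,2): δ = 113.90°  ·
  (1,3): δ = 29.89°  ·
  (1,4): δ = 49.63°  ·
  (1,5): δ = 86.28°  ·
  (2,3): δ = 95.98°  ·
  (2,4): δ = 16.47°  ✓
  (2,5): δ = 20.18°  ✓
  (3,4): δ = 100.49°  ·
  (3,5): δ = 63.83°  ·
  (4,5): δ = 143.35°  ·
antipodal pairs: 3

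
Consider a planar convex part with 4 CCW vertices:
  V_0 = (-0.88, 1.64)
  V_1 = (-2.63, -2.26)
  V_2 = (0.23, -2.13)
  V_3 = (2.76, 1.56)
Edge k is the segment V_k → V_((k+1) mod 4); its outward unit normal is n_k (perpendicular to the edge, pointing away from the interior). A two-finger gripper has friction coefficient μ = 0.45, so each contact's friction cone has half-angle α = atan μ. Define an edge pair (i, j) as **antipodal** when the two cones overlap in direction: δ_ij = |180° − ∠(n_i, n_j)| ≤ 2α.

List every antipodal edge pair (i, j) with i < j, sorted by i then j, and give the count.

α = atan 0.45 = 24.23°;  2α = 48.46°
n_0 = (-0.9124, +0.4094)
n_1 = (+0.0454, -0.9990)
n_2 = (+0.8248, -0.5655)
n_3 = (+0.0220, +0.9998)
  (0,1): δ = 63.23°  ·
  (0,2): δ = 10.27°  ✓
  (0,3): δ = 112.91°  ·
  (1,2): δ = 127.04°  ·
  (1,3): δ = 3.86°  ✓
  (2,3): δ = 56.82°  ·
antipodal pairs: 2

count = 2; pairs: (0,2), (1,3)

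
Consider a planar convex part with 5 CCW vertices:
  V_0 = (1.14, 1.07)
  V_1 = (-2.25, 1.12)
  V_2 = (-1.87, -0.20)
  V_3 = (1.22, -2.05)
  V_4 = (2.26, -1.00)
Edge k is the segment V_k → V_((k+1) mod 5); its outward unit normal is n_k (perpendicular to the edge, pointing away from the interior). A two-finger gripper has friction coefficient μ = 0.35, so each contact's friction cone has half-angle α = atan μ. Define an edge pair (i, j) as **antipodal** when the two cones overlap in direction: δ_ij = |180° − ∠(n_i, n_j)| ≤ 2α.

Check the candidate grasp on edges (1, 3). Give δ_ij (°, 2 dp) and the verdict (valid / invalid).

δ = 60.79°, invalid

α = atan 0.35 = 19.29°;  2α = 38.58°
edge 1: e_1 = (+0.38, -1.32);  n_1 = (-0.9610, -0.2766)
edge 3: e_3 = (+1.04, +1.05);  n_3 = (+0.7105, -0.7037)
∠(n_1, n_3) = 119.21°
δ = |180° − 119.21°| = 60.79°
60.79° > 2α = 38.58°  →  invalid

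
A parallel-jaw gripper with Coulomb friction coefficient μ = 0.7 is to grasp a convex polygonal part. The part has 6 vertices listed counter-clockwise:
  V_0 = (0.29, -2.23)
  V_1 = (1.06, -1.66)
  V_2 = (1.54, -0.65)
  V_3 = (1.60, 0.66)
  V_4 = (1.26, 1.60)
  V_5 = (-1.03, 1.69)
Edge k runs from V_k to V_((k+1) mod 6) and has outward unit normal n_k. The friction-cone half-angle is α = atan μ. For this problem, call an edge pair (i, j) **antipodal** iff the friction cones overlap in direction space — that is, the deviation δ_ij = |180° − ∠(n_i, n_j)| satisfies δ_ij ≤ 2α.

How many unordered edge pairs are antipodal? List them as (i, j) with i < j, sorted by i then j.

count = 6; pairs: (0,4), (1,4), (1,5), (2,5), (3,5), (4,5)

α = atan 0.7 = 34.99°;  2α = 69.98°
n_0 = (+0.5950, -0.8037)
n_1 = (+0.9032, -0.4292)
n_2 = (+0.9990, -0.0458)
n_3 = (+0.9404, +0.3401)
n_4 = (+0.0393, +0.9992)
n_5 = (-0.9477, -0.3191)
  (0,1): δ = 151.93°  ·
  (0,2): δ = 129.13°  ·
  (0,3): δ = 106.63°  ·
  (0,4): δ = 38.76°  ✓
  (0,5): δ = 72.10°  ·
  (1,2): δ = 157.20°  ·
  (1,3): δ = 134.70°  ·
  (1,4): δ = 66.83°  ✓
  (1,5): δ = 44.03°  ✓
  (2,3): δ = 157.49°  ·
  (2,4): δ = 89.63°  ·
  (2,5): δ = 21.23°  ✓
  (3,4): δ = 112.14°  ·
  (3,5): δ = 1.28°  ✓
  (4,5): δ = 69.14°  ✓
antipodal pairs: 6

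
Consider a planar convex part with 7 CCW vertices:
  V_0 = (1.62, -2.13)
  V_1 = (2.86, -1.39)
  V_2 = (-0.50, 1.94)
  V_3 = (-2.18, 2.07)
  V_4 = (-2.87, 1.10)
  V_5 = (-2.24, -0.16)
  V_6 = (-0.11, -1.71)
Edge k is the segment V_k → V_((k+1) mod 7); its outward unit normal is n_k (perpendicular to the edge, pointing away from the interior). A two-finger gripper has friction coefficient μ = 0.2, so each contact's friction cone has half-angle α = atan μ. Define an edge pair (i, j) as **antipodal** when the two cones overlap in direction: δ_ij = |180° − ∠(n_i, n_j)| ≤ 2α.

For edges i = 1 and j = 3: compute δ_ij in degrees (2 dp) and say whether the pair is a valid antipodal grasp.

δ = 80.68°, invalid

α = atan 0.2 = 11.31°;  2α = 22.62°
edge 1: e_1 = (-3.36, +3.33);  n_1 = (+0.7039, +0.7103)
edge 3: e_3 = (-0.69, -0.97);  n_3 = (-0.8149, +0.5796)
∠(n_1, n_3) = 99.32°
δ = |180° − 99.32°| = 80.68°
80.68° > 2α = 22.62°  →  invalid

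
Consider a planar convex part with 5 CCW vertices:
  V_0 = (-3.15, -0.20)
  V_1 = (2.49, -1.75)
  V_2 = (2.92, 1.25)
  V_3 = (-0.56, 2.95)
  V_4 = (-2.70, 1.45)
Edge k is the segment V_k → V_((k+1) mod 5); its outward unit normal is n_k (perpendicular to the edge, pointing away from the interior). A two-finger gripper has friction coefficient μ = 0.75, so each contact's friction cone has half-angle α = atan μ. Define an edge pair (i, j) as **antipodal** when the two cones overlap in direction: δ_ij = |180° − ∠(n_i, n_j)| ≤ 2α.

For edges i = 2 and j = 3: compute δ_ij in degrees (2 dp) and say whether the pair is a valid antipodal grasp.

δ = 118.94°, invalid

α = atan 0.75 = 36.87°;  2α = 73.74°
edge 2: e_2 = (-3.48, +1.70);  n_2 = (+0.4389, +0.8985)
edge 3: e_3 = (-2.14, -1.50);  n_3 = (-0.5740, +0.8189)
∠(n_2, n_3) = 61.06°
δ = |180° − 61.06°| = 118.94°
118.94° > 2α = 73.74°  →  invalid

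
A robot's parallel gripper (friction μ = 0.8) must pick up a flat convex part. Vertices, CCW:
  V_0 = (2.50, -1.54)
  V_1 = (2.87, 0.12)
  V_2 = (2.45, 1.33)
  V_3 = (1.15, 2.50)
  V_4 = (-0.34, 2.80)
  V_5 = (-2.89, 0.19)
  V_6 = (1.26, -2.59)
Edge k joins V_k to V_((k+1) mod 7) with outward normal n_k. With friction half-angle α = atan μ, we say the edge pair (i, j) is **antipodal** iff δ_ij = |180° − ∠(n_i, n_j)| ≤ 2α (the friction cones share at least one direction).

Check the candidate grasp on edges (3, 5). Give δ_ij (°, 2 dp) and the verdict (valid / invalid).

δ = 22.43°, valid

α = atan 0.8 = 38.66°;  2α = 77.32°
edge 3: e_3 = (-1.49, +0.30);  n_3 = (+0.1974, +0.9803)
edge 5: e_5 = (+4.15, -2.78);  n_5 = (-0.5565, -0.8308)
∠(n_3, n_5) = 157.57°
δ = |180° − 157.57°| = 22.43°
22.43° ≤ 2α = 77.32°  →  valid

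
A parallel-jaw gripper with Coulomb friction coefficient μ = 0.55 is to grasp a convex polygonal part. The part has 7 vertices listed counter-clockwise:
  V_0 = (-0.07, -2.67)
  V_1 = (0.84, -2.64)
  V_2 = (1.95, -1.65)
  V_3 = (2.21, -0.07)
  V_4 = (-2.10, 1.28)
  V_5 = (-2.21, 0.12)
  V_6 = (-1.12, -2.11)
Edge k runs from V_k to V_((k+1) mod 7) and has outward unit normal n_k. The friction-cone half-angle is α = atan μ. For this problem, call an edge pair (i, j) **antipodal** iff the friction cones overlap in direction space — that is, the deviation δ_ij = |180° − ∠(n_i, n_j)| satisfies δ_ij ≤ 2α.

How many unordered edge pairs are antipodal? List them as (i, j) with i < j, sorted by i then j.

count = 6; pairs: (0,3), (1,4), (2,4), (2,5), (3,5), (3,6)

α = atan 0.55 = 28.81°;  2α = 57.62°
n_0 = (+0.0329, -0.9995)
n_1 = (+0.6656, -0.7463)
n_2 = (+0.9867, -0.1624)
n_3 = (+0.2989, +0.9543)
n_4 = (-0.9955, +0.0944)
n_5 = (-0.8984, -0.4391)
n_6 = (-0.4706, -0.8824)
  (0,1): δ = 140.16°  ·
  (0,2): δ = 101.23°  ·
  (0,3): δ = 19.28°  ✓
  (0,4): δ = 82.69°  ·
  (0,5): δ = 114.16°  ·
  (0,6): δ = 150.04°  ·
  (1,2): δ = 141.07°  ·
  (1,3): δ = 59.12°  ·
  (1,4): δ = 42.85°  ✓
  (1,5): δ = 74.32°  ·
  (1,6): δ = 110.20°  ·
  (2,3): δ = 98.05°  ·
  (2,4): δ = 3.93°  ✓
  (2,5): δ = 35.39°  ✓
  (2,6): δ = 71.27°  ·
  (3,4): δ = 78.03°  ·
  (3,5): δ = 46.56°  ✓
  (3,6): δ = 10.68°  ✓
  (4,5): δ = 148.53°  ·
  (4,6): δ = 112.66°  ·
  (5,6): δ = 144.12°  ·
antipodal pairs: 6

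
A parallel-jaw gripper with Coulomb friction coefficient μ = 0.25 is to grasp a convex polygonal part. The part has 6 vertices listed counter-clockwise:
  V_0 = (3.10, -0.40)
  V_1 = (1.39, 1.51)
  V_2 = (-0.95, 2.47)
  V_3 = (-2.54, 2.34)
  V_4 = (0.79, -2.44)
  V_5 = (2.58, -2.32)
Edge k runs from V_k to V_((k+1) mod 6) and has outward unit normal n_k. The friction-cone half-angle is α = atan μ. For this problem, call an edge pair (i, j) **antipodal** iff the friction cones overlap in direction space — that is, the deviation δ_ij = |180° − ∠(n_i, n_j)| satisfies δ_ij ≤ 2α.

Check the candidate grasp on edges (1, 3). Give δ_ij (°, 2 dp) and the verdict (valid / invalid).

δ = 32.83°, invalid

α = atan 0.25 = 14.04°;  2α = 28.07°
edge 1: e_1 = (-2.34, +0.96);  n_1 = (+0.3796, +0.9252)
edge 3: e_3 = (+3.33, -4.78);  n_3 = (-0.8205, -0.5716)
∠(n_1, n_3) = 147.17°
δ = |180° − 147.17°| = 32.83°
32.83° > 2α = 28.07°  →  invalid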